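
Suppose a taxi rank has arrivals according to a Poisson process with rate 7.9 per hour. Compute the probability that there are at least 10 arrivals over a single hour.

With mean μ = 7.9 per hour,
P(N ≥ 10) = 1 − P(N ≤ 9) = 1 − Σ_{j=0}^{9} e^(−μ) μ^j/j! ≈ 0.2710.

0.2710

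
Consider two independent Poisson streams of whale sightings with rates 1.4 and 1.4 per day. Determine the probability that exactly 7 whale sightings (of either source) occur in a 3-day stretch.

0.1317

Independent Poisson processes superpose: combined rate λ = 1.4 + 1.4 = 2.8 per day.
Over the interval, μ = 2.8 × 3 = 8.4 (a 3-day stretch = 3 days).
P(N = 7) = e^(−8.4) · 8.4^7/7! ≈ 0.1317.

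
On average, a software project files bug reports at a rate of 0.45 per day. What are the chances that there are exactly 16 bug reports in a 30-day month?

0.0798

Over the interval, μ = 0.45 × 30 = 13.5 (a 30-day month = 30 days).
P(N = 16) = e^(−μ) μ^16/16! = e^(−13.5) · 13.5^16/20922789888000 ≈ 0.0798.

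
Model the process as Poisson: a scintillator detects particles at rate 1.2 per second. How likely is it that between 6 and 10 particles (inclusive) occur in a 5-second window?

Over the interval, μ = 1.2 × 5 = 6 (a 5-second window = 5 seconds).
P(6 ≤ N ≤ 10) = Σ_{j=6}^{10} e^(−6) · 6^j/j! ≈ 0.5117.

0.5117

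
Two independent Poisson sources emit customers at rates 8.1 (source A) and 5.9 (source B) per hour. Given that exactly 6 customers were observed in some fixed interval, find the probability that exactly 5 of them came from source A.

Given the total, each event is independently from source A with probability p = λ_A/(λ_A+λ_B) = 8.1/14 ≈ 0.5786.
So K ~ Binomial(6, 8.1/14): P(K = 5) = C(6,5) · (8.1/14)^5 · (5.9/14)^1 ≈ 0.1639.

0.1639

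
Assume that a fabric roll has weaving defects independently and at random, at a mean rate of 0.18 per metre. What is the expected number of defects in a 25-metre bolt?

4.5

E[N] = λt = 0.18 × 25 = 4.5 (a 25-metre bolt = 25 metres).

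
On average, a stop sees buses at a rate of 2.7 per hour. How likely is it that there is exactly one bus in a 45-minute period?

Over the interval, μ = 2.7 × 0.75 = 2.025 (a 45-minute period = 0.75 hours).
P(N = 1) = e^(−μ) μ^1/1! = e^(−2.025) · 2.025^1/1 ≈ 0.2673.

0.2673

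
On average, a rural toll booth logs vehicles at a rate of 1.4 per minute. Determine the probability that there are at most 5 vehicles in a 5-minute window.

0.3007

Over the interval, μ = 1.4 × 5 = 7 (a 5-minute window = 5 minutes).
P(N ≤ 5) = Σ_{j=0}^{5} e^(−μ) μ^j/j! ≈ 0.3007.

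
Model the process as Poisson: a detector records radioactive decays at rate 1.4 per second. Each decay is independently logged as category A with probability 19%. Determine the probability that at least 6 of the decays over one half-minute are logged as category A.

Thinning: the decays that are logged as category A themselves form a Poisson process with rate 0.19 × 1.4 = 0.266 per second.
Over the interval, μ = 0.266 × 30 = 7.98 (a half-minute = 30 seconds).
P(N ≥ 6) = 1 − P(N ≤ 5) ≈ 0.8069.

0.8069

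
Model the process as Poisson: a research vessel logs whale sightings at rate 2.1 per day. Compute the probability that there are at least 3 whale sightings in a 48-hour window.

0.7898

Over the interval, μ = 2.1 × 2 = 4.2 (a 48-hour window = 2 days).
P(N ≥ 3) = 1 − P(N ≤ 2) = 1 − Σ_{j=0}^{2} e^(−μ) μ^j/j! ≈ 0.7898.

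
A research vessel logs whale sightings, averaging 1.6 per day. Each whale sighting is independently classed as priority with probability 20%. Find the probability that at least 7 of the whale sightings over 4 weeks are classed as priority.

Thinning: the whale sightings that are classed as priority themselves form a Poisson process with rate 0.2 × 1.6 = 0.32 per day.
Over the interval, μ = 0.32 × 28 = 8.96 (4 weeks = 28 days).
P(N ≥ 7) = 1 − P(N ≤ 6) ≈ 0.7896.

0.7896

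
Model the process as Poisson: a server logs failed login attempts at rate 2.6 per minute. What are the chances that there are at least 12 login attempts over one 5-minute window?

0.6468

Over the interval, μ = 2.6 × 5 = 13 (a 5-minute window = 5 minutes).
P(N ≥ 12) = 1 − P(N ≤ 11) = 1 − Σ_{j=0}^{11} e^(−μ) μ^j/j! ≈ 0.6468.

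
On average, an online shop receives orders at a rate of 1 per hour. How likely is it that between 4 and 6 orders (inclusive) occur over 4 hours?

Over the interval, μ = 1 × 4 = 4 (4 hours).
P(4 ≤ N ≤ 6) = Σ_{j=4}^{6} e^(−4) · 4^j/j! ≈ 0.4559.

0.4559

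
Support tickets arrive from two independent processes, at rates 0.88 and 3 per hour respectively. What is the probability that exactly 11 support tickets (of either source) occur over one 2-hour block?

0.0656

Independent Poisson processes superpose: combined rate λ = 0.88 + 3 = 3.88 per hour.
Over the interval, μ = 3.88 × 2 = 7.76 (a 2-hour block = 2 hours).
P(N = 11) = e^(−7.76) · 7.76^11/11! ≈ 0.0656.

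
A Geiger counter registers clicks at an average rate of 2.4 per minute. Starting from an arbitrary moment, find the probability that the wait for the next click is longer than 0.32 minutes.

The wait for the next event is exponential with rate λ = 2.4 per minute.
P(T > 0.32) = e^(−λt) = e^(−2.4 × 0.32) = e^(−0.768) ≈ 0.4639.

0.4639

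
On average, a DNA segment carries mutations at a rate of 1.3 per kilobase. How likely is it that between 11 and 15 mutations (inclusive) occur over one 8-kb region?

Over the interval, μ = 1.3 × 8 = 10.4 (an 8-kb region = 8 kilobases).
P(11 ≤ N ≤ 15) = Σ_{j=11}^{15} e^(−10.4) · 10.4^j/j! ≈ 0.4028.

0.4028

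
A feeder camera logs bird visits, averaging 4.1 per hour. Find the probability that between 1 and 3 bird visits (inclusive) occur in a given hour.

0.3976

With mean μ = 4.1 per hour,
P(1 ≤ N ≤ 3) = Σ_{j=1}^{3} e^(−4.1) · 4.1^j/j! ≈ 0.3976.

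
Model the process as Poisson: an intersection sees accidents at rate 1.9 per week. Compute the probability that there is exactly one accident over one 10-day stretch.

0.1798

Over the interval, μ = 1.9 × 10/7 ≈ 2.71429 (a 10-day stretch = 10/7 weeks).
P(N = 1) = e^(−μ) μ^1/1! = e^(−2.71429) · 2.71429^1/1 ≈ 0.1798.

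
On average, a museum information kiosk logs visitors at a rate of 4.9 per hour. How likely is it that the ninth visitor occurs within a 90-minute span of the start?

Over the interval, μ = 4.9 × 1.5 = 7.35 (a 90-minute span = 1.5 hours).
The ninth arrival falls in the interval iff at least 9 events occur there: P(S_9 ≤ t) = P(N ≥ 9) = 1 − P(N ≤ 8) ≈ 0.3175.

0.3175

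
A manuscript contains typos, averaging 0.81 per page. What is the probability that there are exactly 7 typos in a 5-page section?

Over the interval, μ = 0.81 × 5 = 4.05 (a 5-page section = 5 pages).
P(N = 7) = e^(−μ) μ^7/7! = e^(−4.05) · 4.05^7/5040 ≈ 0.0618.

0.0618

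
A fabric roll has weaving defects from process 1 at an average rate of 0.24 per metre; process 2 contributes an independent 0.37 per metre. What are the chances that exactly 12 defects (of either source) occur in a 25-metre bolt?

Independent Poisson processes superpose: combined rate λ = 0.24 + 0.37 = 0.61 per metre.
Over the interval, μ = 0.61 × 25 = 15.25 (a 25-metre bolt = 25 metres).
P(N = 12) = e^(−15.25) · 15.25^12/12! ≈ 0.0787.

0.0787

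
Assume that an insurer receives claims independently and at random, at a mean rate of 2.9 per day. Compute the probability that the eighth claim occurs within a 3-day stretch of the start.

Over the interval, μ = 2.9 × 3 = 8.7 (a 3-day stretch = 3 days).
The eighth arrival falls in the interval iff at least 8 events occur there: P(S_8 ≤ t) = P(N ≥ 8) = 1 − P(N ≤ 7) ≈ 0.6398.

0.6398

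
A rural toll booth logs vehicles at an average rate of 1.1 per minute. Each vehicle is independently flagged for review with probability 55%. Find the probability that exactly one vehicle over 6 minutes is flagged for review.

0.0963

Thinning: the vehicles that are flagged for review themselves form a Poisson process with rate 0.55 × 1.1 = 0.605 per minute.
Over the interval, μ = 0.605 × 6 = 3.63 (6 minutes).
P(N = 1) = e^(−3.63) · 3.63^1/1! ≈ 0.0963.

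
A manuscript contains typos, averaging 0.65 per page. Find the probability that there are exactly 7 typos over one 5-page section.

0.0295

Over the interval, μ = 0.65 × 5 = 3.25 (a 5-page section = 5 pages).
P(N = 7) = e^(−μ) μ^7/7! = e^(−3.25) · 3.25^7/5040 ≈ 0.0295.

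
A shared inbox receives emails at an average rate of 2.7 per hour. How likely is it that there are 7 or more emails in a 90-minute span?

0.1159

Over the interval, μ = 2.7 × 1.5 = 4.05 (a 90-minute span = 1.5 hours).
P(N ≥ 7) = 1 − P(N ≤ 6) = 1 − Σ_{j=0}^{6} e^(−μ) μ^j/j! ≈ 0.1159.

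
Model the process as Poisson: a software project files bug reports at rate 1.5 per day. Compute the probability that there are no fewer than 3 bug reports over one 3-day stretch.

0.8264

Over the interval, μ = 1.5 × 3 = 4.5 (a 3-day stretch = 3 days).
P(N ≥ 3) = 1 − P(N ≤ 2) = 1 − Σ_{j=0}^{2} e^(−μ) μ^j/j! ≈ 0.8264.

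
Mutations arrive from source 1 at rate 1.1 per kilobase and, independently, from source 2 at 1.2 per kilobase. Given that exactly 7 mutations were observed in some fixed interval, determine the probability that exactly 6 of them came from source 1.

0.0437

Given the total, each event is independently from source 1 with probability p = λ_1/(λ_1+λ_2) = 1.1/2.3 ≈ 0.4783.
So K ~ Binomial(7, 1.1/2.3): P(K = 6) = C(7,6) · (1.1/2.3)^6 · (1.2/2.3)^1 ≈ 0.0437.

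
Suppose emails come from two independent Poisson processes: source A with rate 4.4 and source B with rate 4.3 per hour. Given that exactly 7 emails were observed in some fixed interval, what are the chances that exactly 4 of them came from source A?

0.2765

Given the total, each event is independently from source A with probability p = λ_A/(λ_A+λ_B) = 4.4/8.7 ≈ 0.5057.
So K ~ Binomial(7, 4.4/8.7): P(K = 4) = C(7,4) · (4.4/8.7)^4 · (4.3/8.7)^3 ≈ 0.2765.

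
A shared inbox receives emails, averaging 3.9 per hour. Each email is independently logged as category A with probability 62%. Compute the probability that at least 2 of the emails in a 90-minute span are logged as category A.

Thinning: the emails that are logged as category A themselves form a Poisson process with rate 0.62 × 3.9 = 2.418 per hour.
Over the interval, μ = 2.418 × 1.5 = 3.627 (a 90-minute span = 1.5 hours).
P(N ≥ 2) = 1 − P(N ≤ 1) ≈ 0.8769.

0.8769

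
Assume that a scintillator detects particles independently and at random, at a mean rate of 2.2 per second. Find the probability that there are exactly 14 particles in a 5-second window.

Over the interval, μ = 2.2 × 5 = 11 (a 5-second window = 5 seconds).
P(N = 14) = e^(−μ) μ^14/14! = e^(−11) · 11^14/87178291200 ≈ 0.0728.

0.0728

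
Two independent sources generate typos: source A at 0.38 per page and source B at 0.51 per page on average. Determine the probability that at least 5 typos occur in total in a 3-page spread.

0.1327

Independent Poisson processes superpose: combined rate λ = 0.38 + 0.51 = 0.89 per page.
Over the interval, μ = 0.89 × 3 = 2.67 (a 3-page spread = 3 pages).
P(N ≥ 5) = 1 − P(N ≤ 4) ≈ 0.1327.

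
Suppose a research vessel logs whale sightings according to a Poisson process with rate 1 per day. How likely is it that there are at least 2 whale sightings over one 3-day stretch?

Over the interval, μ = 1 × 3 = 3 (a 3-day stretch = 3 days).
P(N ≥ 2) = 1 − P(N ≤ 1) = 1 − Σ_{j=0}^{1} e^(−μ) μ^j/j! ≈ 0.8009.

0.8009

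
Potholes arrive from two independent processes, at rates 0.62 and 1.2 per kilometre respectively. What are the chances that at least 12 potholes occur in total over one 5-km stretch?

Independent Poisson processes superpose: combined rate λ = 0.62 + 1.2 = 1.82 per kilometre.
Over the interval, μ = 1.82 × 5 = 9.1 (a 5-km stretch = 5 kilometres).
P(N ≥ 12) = 1 − P(N ≤ 11) ≈ 0.2068.

0.2068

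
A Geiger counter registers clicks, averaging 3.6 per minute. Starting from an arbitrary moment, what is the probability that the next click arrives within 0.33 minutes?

Inter-arrival times are exponential with rate λ = 3.6 per minute.
P(T ≤ 0.33) = 1 − e^(−λt) = 1 − e^(−3.6 × 0.33) = 1 − e^(−1.188) ≈ 0.6952.

0.6952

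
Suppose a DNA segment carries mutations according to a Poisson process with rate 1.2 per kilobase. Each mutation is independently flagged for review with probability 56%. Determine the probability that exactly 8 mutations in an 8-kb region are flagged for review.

0.0801

Thinning: the mutations that are flagged for review themselves form a Poisson process with rate 0.56 × 1.2 = 0.672 per kilobase.
Over the interval, μ = 0.672 × 8 = 5.376 (an 8-kb region = 8 kilobases).
P(N = 8) = e^(−5.376) · 5.376^8/8! ≈ 0.0801.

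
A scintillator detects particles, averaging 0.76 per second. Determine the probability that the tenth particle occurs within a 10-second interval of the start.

Over the interval, μ = 0.76 × 10 = 7.6 (a 10-second interval = 10 seconds).
The tenth arrival falls in the interval iff at least 10 events occur there: P(S_10 ≤ t) = P(N ≥ 10) = 1 − P(N ≤ 9) ≈ 0.2351.

0.2351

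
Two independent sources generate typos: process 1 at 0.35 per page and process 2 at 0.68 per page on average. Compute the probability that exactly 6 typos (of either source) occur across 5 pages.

Independent Poisson processes superpose: combined rate λ = 0.35 + 0.68 = 1.03 per page.
Over the interval, μ = 1.03 × 5 = 5.15 (5 pages).
P(N = 6) = e^(−5.15) · 5.15^6/6! ≈ 0.1503.

0.1503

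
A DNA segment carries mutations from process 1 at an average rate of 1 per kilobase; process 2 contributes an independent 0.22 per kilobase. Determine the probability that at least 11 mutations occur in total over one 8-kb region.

0.3870

Independent Poisson processes superpose: combined rate λ = 1 + 0.22 = 1.22 per kilobase.
Over the interval, μ = 1.22 × 8 = 9.76 (an 8-kb region = 8 kilobases).
P(N ≥ 11) = 1 − P(N ≤ 10) ≈ 0.3870.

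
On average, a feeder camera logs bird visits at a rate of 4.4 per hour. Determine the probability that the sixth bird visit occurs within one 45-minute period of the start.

0.1171

Over the interval, μ = 4.4 × 0.75 = 3.3 (a 45-minute period = 0.75 hours).
The sixth arrival falls in the interval iff at least 6 events occur there: P(S_6 ≤ t) = P(N ≥ 6) = 1 − P(N ≤ 5) ≈ 0.1171.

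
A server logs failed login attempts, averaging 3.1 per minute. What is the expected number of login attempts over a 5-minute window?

E[N] = λt = 3.1 × 5 = 15.5 (a 5-minute window = 5 minutes).

15.5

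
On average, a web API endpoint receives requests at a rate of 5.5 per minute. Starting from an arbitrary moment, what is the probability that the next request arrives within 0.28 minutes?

Inter-arrival times are exponential with rate λ = 5.5 per minute.
P(T ≤ 0.28) = 1 − e^(−λt) = 1 − e^(−5.5 × 0.28) = 1 − e^(−1.54) ≈ 0.7856.

0.7856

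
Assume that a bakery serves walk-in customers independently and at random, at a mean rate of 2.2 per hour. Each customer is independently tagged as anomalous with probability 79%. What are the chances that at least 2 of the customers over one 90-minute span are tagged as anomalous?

Thinning: the customers that are tagged as anomalous themselves form a Poisson process with rate 0.79 × 2.2 = 1.738 per hour.
Over the interval, μ = 1.738 × 1.5 = 2.607 (a 90-minute span = 1.5 hours).
P(N ≥ 2) = 1 − P(N ≤ 1) ≈ 0.7340.

0.7340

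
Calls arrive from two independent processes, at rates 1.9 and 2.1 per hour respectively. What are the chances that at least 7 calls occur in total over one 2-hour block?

0.6866

Independent Poisson processes superpose: combined rate λ = 1.9 + 2.1 = 4 per hour.
Over the interval, μ = 4 × 2 = 8 (a 2-hour block = 2 hours).
P(N ≥ 7) = 1 − P(N ≤ 6) ≈ 0.6866.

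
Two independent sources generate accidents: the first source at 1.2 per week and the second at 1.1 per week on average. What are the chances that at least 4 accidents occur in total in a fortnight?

0.6743

Independent Poisson processes superpose: combined rate λ = 1.2 + 1.1 = 2.3 per week.
Over the interval, μ = 2.3 × 2 = 4.6 (a fortnight = 2 weeks).
P(N ≥ 4) = 1 − P(N ≤ 3) ≈ 0.6743.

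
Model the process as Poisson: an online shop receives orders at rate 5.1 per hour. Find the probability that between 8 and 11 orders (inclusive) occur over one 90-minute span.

Over the interval, μ = 5.1 × 1.5 = 7.65 (a 90-minute span = 1.5 hours).
P(8 ≤ N ≤ 11) = Σ_{j=8}^{11} e^(−7.65) · 7.65^j/j! ≈ 0.4089.

0.4089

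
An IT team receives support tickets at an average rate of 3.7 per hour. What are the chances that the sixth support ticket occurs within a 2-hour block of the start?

Over the interval, μ = 3.7 × 2 = 7.4 (a 2-hour block = 2 hours).
The sixth arrival falls in the interval iff at least 6 events occur there: P(S_6 ≤ t) = P(N ≥ 6) = 1 − P(N ≤ 5) ≈ 0.7474.

0.7474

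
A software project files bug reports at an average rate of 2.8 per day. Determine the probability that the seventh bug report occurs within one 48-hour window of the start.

Over the interval, μ = 2.8 × 2 = 5.6 (a 48-hour window = 2 days).
The seventh arrival falls in the interval iff at least 7 events occur there: P(S_7 ≤ t) = P(N ≥ 7) = 1 − P(N ≤ 6) ≈ 0.3297.

0.3297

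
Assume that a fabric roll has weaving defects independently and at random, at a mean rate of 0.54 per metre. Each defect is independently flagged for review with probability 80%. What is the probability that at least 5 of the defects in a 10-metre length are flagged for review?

0.4334

Thinning: the defects that are flagged for review themselves form a Poisson process with rate 0.8 × 0.54 = 0.432 per metre.
Over the interval, μ = 0.432 × 10 = 4.32 (a 10-metre length = 10 metres).
P(N ≥ 5) = 1 − P(N ≤ 4) ≈ 0.4334.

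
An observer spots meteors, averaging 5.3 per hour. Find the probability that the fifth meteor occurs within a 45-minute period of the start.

Over the interval, μ = 5.3 × 0.75 = 3.975 (a 45-minute period = 0.75 hours).
The fifth arrival falls in the interval iff at least 5 events occur there: P(S_5 ≤ t) = P(N ≥ 5) = 1 − P(N ≤ 4) ≈ 0.3663.

0.3663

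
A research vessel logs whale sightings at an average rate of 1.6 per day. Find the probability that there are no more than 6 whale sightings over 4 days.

Over the interval, μ = 1.6 × 4 = 6.4 (4 days).
P(N ≤ 6) = Σ_{j=0}^{6} e^(−μ) μ^j/j! ≈ 0.5423.

0.5423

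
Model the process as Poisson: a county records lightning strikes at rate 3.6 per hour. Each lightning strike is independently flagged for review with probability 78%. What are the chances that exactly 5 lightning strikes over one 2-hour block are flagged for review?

Thinning: the lightning strikes that are flagged for review themselves form a Poisson process with rate 0.78 × 3.6 = 2.808 per hour.
Over the interval, μ = 2.808 × 2 = 5.616 (a 2-hour block = 2 hours).
P(N = 5) = e^(−5.616) · 5.616^5/5! ≈ 0.1694.

0.1694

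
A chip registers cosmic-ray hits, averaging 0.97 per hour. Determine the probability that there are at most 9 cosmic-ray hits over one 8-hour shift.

Over the interval, μ = 0.97 × 8 = 7.76 (an 8-hour shift = 8 hours).
P(N ≤ 9) = Σ_{j=0}^{9} e^(−μ) μ^j/j! ≈ 0.7459.

0.7459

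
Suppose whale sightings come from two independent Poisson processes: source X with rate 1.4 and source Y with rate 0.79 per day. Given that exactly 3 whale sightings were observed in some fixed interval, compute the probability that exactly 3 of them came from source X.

Given the total, each event is independently from source X with probability p = λ_X/(λ_X+λ_Y) = 1.4/2.19 ≈ 0.6393.
So K ~ Binomial(3, 1.4/2.19): P(K = 3) = C(3,3) · (1.4/2.19)^3 · (0.79/2.19)^0 ≈ 0.2612.

0.2612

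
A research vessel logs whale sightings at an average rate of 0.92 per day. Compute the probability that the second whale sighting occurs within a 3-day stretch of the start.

Over the interval, μ = 0.92 × 3 = 2.76 (a 3-day stretch = 3 days).
The second arrival falls in the interval iff at least 2 events occur there: P(S_2 ≤ t) = P(N ≥ 2) = 1 − P(N ≤ 1) ≈ 0.7620.

0.7620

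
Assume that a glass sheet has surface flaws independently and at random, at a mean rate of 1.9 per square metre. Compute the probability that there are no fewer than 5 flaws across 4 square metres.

Over the interval, μ = 1.9 × 4 = 7.6 (4 square metres).
P(N ≥ 5) = 1 − P(N ≤ 4) = 1 − Σ_{j=0}^{4} e^(−μ) μ^j/j! ≈ 0.8751.

0.8751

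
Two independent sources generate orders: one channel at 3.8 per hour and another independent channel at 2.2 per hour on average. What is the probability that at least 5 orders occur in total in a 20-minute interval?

0.0527

Independent Poisson processes superpose: combined rate λ = 3.8 + 2.2 = 6 per hour.
Over the interval, μ = 6 × 1/3 = 2 (a 20-minute interval = 1/3 hours).
P(N ≥ 5) = 1 − P(N ≤ 4) ≈ 0.0527.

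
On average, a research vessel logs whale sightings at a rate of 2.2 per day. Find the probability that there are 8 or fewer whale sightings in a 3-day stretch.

Over the interval, μ = 2.2 × 3 = 6.6 (a 3-day stretch = 3 days).
P(N ≤ 8) = Σ_{j=0}^{8} e^(−μ) μ^j/j! ≈ 0.7796.

0.7796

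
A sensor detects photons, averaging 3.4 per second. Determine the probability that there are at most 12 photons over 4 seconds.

Over the interval, μ = 3.4 × 4 = 13.6 (4 seconds).
P(N ≤ 12) = Σ_{j=0}^{12} e^(−μ) μ^j/j! ≈ 0.3989.

0.3989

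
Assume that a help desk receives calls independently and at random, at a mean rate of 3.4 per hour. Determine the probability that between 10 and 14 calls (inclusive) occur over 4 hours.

Over the interval, μ = 3.4 × 4 = 13.6 (4 hours).
P(10 ≤ N ≤ 14) = Σ_{j=10}^{14} e^(−13.6) · 13.6^j/j! ≈ 0.4830.

0.4830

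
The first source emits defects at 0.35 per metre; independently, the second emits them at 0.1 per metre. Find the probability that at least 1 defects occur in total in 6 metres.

0.9328

Independent Poisson processes superpose: combined rate λ = 0.35 + 0.1 = 0.45 per metre.
Over the interval, μ = 0.45 × 6 = 2.7 (6 metres).
P(N ≥ 1) = 1 − P(N ≤ 0) ≈ 0.9328.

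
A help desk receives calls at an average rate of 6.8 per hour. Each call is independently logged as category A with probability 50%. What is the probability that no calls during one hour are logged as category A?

Thinning: the calls that are logged as category A themselves form a Poisson process with rate 0.5 × 6.8 = 3.4 per hour.
So μ = 3.4.
P(N = 0) = e^(−3.4) · 3.4^0/0! ≈ 0.0334.

0.0334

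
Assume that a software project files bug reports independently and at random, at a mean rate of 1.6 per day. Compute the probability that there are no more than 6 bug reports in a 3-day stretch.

0.7908

Over the interval, μ = 1.6 × 3 = 4.8 (a 3-day stretch = 3 days).
P(N ≤ 6) = Σ_{j=0}^{6} e^(−μ) μ^j/j! ≈ 0.7908.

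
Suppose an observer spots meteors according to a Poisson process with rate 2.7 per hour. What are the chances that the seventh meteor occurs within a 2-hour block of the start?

Over the interval, μ = 2.7 × 2 = 5.4 (a 2-hour block = 2 hours).
The seventh arrival falls in the interval iff at least 7 events occur there: P(S_7 ≤ t) = P(N ≥ 7) = 1 − P(N ≤ 6) ≈ 0.2983.

0.2983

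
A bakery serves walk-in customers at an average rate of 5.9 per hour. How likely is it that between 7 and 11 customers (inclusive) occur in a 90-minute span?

Over the interval, μ = 5.9 × 1.5 = 8.85 (a 90-minute span = 1.5 hours).
P(7 ≤ N ≤ 11) = Σ_{j=7}^{11} e^(−8.85) · 8.85^j/j! ≈ 0.5965.

0.5965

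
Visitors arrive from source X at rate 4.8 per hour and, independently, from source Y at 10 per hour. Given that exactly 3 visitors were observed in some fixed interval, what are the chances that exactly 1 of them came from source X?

Given the total, each event is independently from source X with probability p = λ_X/(λ_X+λ_Y) = 4.8/14.8 ≈ 0.3243.
So K ~ Binomial(3, 4.8/14.8): P(K = 1) = C(3,1) · (4.8/14.8)^1 · (10/14.8)^2 ≈ 0.4442.

0.4442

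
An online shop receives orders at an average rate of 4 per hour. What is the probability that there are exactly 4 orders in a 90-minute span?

0.1339

Over the interval, μ = 4 × 1.5 = 6 (a 90-minute span = 1.5 hours).
P(N = 4) = e^(−μ) μ^4/4! = e^(−6) · 6^4/24 ≈ 0.1339.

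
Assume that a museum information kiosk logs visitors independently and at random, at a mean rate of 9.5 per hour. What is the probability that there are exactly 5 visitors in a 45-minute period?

0.1231

Over the interval, μ = 9.5 × 0.75 = 7.125 (a 45-minute period = 0.75 hours).
P(N = 5) = e^(−μ) μ^5/5! = e^(−7.125) · 7.125^5/120 ≈ 0.1231.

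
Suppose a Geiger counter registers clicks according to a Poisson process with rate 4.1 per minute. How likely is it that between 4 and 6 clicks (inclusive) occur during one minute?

With mean μ = 4.1 per minute,
P(4 ≤ N ≤ 6) = Σ_{j=4}^{6} e^(−4.1) · 4.1^j/j! ≈ 0.4645.

0.4645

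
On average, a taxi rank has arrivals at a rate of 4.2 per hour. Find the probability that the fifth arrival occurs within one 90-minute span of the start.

Over the interval, μ = 4.2 × 1.5 = 6.3 (a 90-minute span = 1.5 hours).
The fifth arrival falls in the interval iff at least 5 events occur there: P(S_5 ≤ t) = P(N ≥ 5) = 1 − P(N ≤ 4) ≈ 0.7531.

0.7531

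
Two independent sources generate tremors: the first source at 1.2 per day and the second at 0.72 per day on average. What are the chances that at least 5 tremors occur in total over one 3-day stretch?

0.6815

Independent Poisson processes superpose: combined rate λ = 1.2 + 0.72 = 1.92 per day.
Over the interval, μ = 1.92 × 3 = 5.76 (a 3-day stretch = 3 days).
P(N ≥ 5) = 1 − P(N ≤ 4) ≈ 0.6815.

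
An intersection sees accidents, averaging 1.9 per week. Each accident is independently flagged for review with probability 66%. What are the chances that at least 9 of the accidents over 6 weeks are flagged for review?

0.3413

Thinning: the accidents that are flagged for review themselves form a Poisson process with rate 0.66 × 1.9 = 1.254 per week.
Over the interval, μ = 1.254 × 6 = 7.524 (6 weeks).
P(N ≥ 9) = 1 − P(N ≤ 8) ≈ 0.3413.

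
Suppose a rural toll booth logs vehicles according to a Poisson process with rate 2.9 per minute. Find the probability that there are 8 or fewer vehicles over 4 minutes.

Over the interval, μ = 2.9 × 4 = 11.6 (4 minutes).
P(N ≤ 8) = Σ_{j=0}^{8} e^(−μ) μ^j/j! ≈ 0.1830.

0.1830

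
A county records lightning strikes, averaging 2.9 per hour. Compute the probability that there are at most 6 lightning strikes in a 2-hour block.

0.6384

Over the interval, μ = 2.9 × 2 = 5.8 (a 2-hour block = 2 hours).
P(N ≤ 6) = Σ_{j=0}^{6} e^(−μ) μ^j/j! ≈ 0.6384.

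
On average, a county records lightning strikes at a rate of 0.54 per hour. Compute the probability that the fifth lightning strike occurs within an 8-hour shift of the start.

0.4334

Over the interval, μ = 0.54 × 8 = 4.32 (an 8-hour shift = 8 hours).
The fifth arrival falls in the interval iff at least 5 events occur there: P(S_5 ≤ t) = P(N ≥ 5) = 1 − P(N ≤ 4) ≈ 0.4334.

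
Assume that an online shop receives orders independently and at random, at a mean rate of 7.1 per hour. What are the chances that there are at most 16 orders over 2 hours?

0.7384

Over the interval, μ = 7.1 × 2 = 14.2 (2 hours).
P(N ≤ 16) = Σ_{j=0}^{16} e^(−μ) μ^j/j! ≈ 0.7384.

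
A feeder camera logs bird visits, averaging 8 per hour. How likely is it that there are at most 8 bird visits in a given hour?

0.5925

With mean μ = 8 per hour,
P(N ≤ 8) = Σ_{j=0}^{8} e^(−μ) μ^j/j! ≈ 0.5925.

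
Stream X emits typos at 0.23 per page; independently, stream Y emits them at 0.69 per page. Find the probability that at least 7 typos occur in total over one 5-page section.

Independent Poisson processes superpose: combined rate λ = 0.23 + 0.69 = 0.92 per page.
Over the interval, μ = 0.92 × 5 = 4.6 (a 5-page section = 5 pages).
P(N ≥ 7) = 1 − P(N ≤ 6) ≈ 0.1820.

0.1820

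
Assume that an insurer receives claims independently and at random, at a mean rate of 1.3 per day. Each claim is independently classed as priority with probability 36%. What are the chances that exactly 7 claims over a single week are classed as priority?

0.0304

Thinning: the claims that are classed as priority themselves form a Poisson process with rate 0.36 × 1.3 = 0.468 per day.
Over the interval, μ = 0.468 × 7 = 3.276 (a week = 7 days).
P(N = 7) = e^(−3.276) · 3.276^7/7! ≈ 0.0304.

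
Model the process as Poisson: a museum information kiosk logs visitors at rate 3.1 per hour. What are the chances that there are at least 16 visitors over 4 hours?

0.1860

Over the interval, μ = 3.1 × 4 = 12.4 (4 hours).
P(N ≥ 16) = 1 − P(N ≤ 15) = 1 − Σ_{j=0}^{15} e^(−μ) μ^j/j! ≈ 0.1860.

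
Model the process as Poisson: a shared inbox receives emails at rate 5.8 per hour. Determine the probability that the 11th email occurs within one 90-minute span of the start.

0.2591

Over the interval, μ = 5.8 × 1.5 = 8.7 (a 90-minute span = 1.5 hours).
The 11th arrival falls in the interval iff at least 11 events occur there: P(S_11 ≤ t) = P(N ≥ 11) = 1 − P(N ≤ 10) ≈ 0.2591.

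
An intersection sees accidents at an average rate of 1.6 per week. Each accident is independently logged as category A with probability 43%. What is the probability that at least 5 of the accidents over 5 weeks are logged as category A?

Thinning: the accidents that are logged as category A themselves form a Poisson process with rate 0.43 × 1.6 = 0.688 per week.
Over the interval, μ = 0.688 × 5 = 3.44 (5 weeks).
P(N ≥ 5) = 1 − P(N ≤ 4) ≈ 0.2633.

0.2633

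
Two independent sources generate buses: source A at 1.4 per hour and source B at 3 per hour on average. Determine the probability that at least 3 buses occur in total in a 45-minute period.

0.6406

Independent Poisson processes superpose: combined rate λ = 1.4 + 3 = 4.4 per hour.
Over the interval, μ = 4.4 × 0.75 = 3.3 (a 45-minute period = 0.75 hours).
P(N ≥ 3) = 1 − P(N ≤ 2) ≈ 0.6406.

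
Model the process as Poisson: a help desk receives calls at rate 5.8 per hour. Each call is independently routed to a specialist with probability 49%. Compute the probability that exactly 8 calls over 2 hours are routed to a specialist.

Thinning: the calls that are routed to a specialist themselves form a Poisson process with rate 0.49 × 5.8 = 2.842 per hour.
Over the interval, μ = 2.842 × 2 = 5.684 (2 hours).
P(N = 8) = e^(−5.684) · 5.684^8/8! ≈ 0.0919.

0.0919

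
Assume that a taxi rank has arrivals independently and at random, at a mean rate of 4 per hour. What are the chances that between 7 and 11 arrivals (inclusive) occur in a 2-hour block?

0.5747

Over the interval, μ = 4 × 2 = 8 (a 2-hour block = 2 hours).
P(7 ≤ N ≤ 11) = Σ_{j=7}^{11} e^(−8) · 8^j/j! ≈ 0.5747.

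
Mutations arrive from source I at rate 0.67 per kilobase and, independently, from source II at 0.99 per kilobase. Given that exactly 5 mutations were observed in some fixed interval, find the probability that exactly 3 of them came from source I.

0.2339

Given the total, each event is independently from source I with probability p = λ_I/(λ_I+λ_II) = 0.67/1.66 ≈ 0.4036.
So K ~ Binomial(5, 0.67/1.66): P(K = 3) = C(5,3) · (0.67/1.66)^3 · (0.99/1.66)^2 ≈ 0.2339.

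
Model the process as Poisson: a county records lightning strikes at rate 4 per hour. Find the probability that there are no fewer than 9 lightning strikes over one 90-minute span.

Over the interval, μ = 4 × 1.5 = 6 (a 90-minute span = 1.5 hours).
P(N ≥ 9) = 1 − P(N ≤ 8) = 1 − Σ_{j=0}^{8} e^(−μ) μ^j/j! ≈ 0.1528.

0.1528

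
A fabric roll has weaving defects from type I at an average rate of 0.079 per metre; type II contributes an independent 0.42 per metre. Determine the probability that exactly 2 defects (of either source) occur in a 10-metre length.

Independent Poisson processes superpose: combined rate λ = 0.079 + 0.42 = 0.499 per metre.
Over the interval, μ = 0.499 × 10 = 4.99 (a 10-metre length = 10 metres).
P(N = 2) = e^(−4.99) · 4.99^2/2! ≈ 0.0847.

0.0847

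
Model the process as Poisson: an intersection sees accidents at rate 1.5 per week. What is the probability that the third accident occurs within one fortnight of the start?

0.5768

Over the interval, μ = 1.5 × 2 = 3 (a fortnight = 2 weeks).
The third arrival falls in the interval iff at least 3 events occur there: P(S_3 ≤ t) = P(N ≥ 3) = 1 − P(N ≤ 2) ≈ 0.5768.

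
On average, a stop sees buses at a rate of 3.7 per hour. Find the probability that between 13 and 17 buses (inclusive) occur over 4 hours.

Over the interval, μ = 3.7 × 4 = 14.8 (4 hours).
P(13 ≤ N ≤ 17) = Σ_{j=13}^{17} e^(−14.8) · 14.8^j/j! ≈ 0.4811.

0.4811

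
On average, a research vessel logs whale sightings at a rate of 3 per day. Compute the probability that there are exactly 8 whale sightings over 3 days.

0.1318

Over the interval, μ = 3 × 3 = 9 (3 days).
P(N = 8) = e^(−μ) μ^8/8! = e^(−9) · 9^8/40320 ≈ 0.1318.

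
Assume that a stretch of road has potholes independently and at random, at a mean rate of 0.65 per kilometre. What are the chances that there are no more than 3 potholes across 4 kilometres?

Over the interval, μ = 0.65 × 4 = 2.6 (4 kilometres).
P(N ≤ 3) = Σ_{j=0}^{3} e^(−μ) μ^j/j! ≈ 0.7360.

0.7360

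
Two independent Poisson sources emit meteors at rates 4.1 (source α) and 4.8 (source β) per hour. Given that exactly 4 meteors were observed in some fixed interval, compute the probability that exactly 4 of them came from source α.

Given the total, each event is independently from source α with probability p = λ_α/(λ_α+λ_β) = 4.1/8.9 ≈ 0.4607.
So K ~ Binomial(4, 4.1/8.9): P(K = 4) = C(4,4) · (4.1/8.9)^4 · (4.8/8.9)^0 ≈ 0.0450.

0.0450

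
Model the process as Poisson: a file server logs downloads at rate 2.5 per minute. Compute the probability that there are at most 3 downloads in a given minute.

0.7576

With mean μ = 2.5 per minute,
P(N ≤ 3) = Σ_{j=0}^{3} e^(−μ) μ^j/j! ≈ 0.7576.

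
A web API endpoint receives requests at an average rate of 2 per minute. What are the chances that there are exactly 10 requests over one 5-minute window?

0.1251

Over the interval, μ = 2 × 5 = 10 (a 5-minute window = 5 minutes).
P(N = 10) = e^(−μ) μ^10/10! = e^(−10) · 10^10/3628800 ≈ 0.1251.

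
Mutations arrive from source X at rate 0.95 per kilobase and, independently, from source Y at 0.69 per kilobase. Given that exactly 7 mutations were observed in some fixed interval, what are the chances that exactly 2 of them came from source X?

Given the total, each event is independently from source X with probability p = λ_X/(λ_X+λ_Y) = 0.95/1.64 ≈ 0.5793.
So K ~ Binomial(7, 0.95/1.64): P(K = 2) = C(7,2) · (0.95/1.64)^2 · (0.69/1.64)^5 ≈ 0.0929.

0.0929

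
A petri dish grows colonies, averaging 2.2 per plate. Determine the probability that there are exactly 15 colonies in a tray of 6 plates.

0.0911

Over the interval, μ = 2.2 × 6 = 13.2 (a tray of 6 plates = 6 plates).
P(N = 15) = e^(−μ) μ^15/15! = e^(−13.2) · 13.2^15/1307674368000 ≈ 0.0911.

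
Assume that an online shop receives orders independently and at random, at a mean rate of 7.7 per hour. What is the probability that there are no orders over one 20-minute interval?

0.0768

Over the interval, μ = 7.7 × 1/3 ≈ 2.56667 (a 20-minute interval = 1/3 hours).
P(N = 0) = e^(−μ) μ^0/0! = e^(−2.56667) · 2.56667^0/1 ≈ 0.0768.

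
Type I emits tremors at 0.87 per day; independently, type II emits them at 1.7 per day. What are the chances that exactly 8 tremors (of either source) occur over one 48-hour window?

Independent Poisson processes superpose: combined rate λ = 0.87 + 1.7 = 2.57 per day.
Over the interval, μ = 2.57 × 2 = 5.14 (a 48-hour window = 2 days).
P(N = 8) = e^(−5.14) · 5.14^8/8! ≈ 0.0708.

0.0708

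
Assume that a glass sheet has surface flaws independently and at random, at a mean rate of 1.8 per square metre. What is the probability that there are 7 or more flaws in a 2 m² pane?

0.0733

Over the interval, μ = 1.8 × 2 = 3.6 (a 2 m² pane = 2 square metres).
P(N ≥ 7) = 1 − P(N ≤ 6) = 1 − Σ_{j=0}^{6} e^(−μ) μ^j/j! ≈ 0.0733.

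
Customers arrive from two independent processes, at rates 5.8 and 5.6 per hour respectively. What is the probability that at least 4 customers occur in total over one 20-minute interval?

0.5265

Independent Poisson processes superpose: combined rate λ = 5.8 + 5.6 = 11.4 per hour.
Over the interval, μ = 11.4 × 1/3 = 3.8 (a 20-minute interval = 1/3 hours).
P(N ≥ 4) = 1 − P(N ≤ 3) ≈ 0.5265.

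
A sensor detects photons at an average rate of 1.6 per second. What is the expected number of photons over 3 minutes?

288

E[N] = λt = 1.6 × 180 = 288 (3 minutes = 180 seconds).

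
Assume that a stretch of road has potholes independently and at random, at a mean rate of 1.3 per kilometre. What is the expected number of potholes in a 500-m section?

0.65

E[N] = λt = 1.3 × 0.5 = 0.65 (a 500-m section = 0.5 kilometres).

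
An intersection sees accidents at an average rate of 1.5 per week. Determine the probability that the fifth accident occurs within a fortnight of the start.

Over the interval, μ = 1.5 × 2 = 3 (a fortnight = 2 weeks).
The fifth arrival falls in the interval iff at least 5 events occur there: P(S_5 ≤ t) = P(N ≥ 5) = 1 − P(N ≤ 4) ≈ 0.1847.

0.1847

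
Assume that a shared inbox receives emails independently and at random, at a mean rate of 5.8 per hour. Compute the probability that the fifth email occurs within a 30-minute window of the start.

0.1682

Over the interval, μ = 5.8 × 0.5 = 2.9 (a 30-minute window = 0.5 hours).
The fifth arrival falls in the interval iff at least 5 events occur there: P(S_5 ≤ t) = P(N ≥ 5) = 1 − P(N ≤ 4) ≈ 0.1682.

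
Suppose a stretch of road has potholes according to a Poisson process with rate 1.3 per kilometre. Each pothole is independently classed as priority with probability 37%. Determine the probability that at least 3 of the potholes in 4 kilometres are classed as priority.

Thinning: the potholes that are classed as priority themselves form a Poisson process with rate 0.37 × 1.3 = 0.481 per kilometre.
Over the interval, μ = 0.481 × 4 = 1.924 (4 kilometres).
P(N ≥ 3) = 1 − P(N ≤ 2) ≈ 0.3028.

0.3028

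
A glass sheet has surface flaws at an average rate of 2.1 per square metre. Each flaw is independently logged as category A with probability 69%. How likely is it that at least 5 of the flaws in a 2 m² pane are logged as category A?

0.1679

Thinning: the flaws that are logged as category A themselves form a Poisson process with rate 0.69 × 2.1 = 1.449 per square metre.
Over the interval, μ = 1.449 × 2 = 2.898 (a 2 m² pane = 2 square metres).
P(N ≥ 5) = 1 − P(N ≤ 4) ≈ 0.1679.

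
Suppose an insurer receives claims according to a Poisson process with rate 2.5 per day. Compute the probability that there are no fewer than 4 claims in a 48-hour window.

0.7350

Over the interval, μ = 2.5 × 2 = 5 (a 48-hour window = 2 days).
P(N ≥ 4) = 1 − P(N ≤ 3) = 1 − Σ_{j=0}^{3} e^(−μ) μ^j/j! ≈ 0.7350.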